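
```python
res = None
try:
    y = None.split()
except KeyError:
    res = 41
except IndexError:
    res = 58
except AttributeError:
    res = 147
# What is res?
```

Step-by-step execution trace:
1. `y = None.split()` raises AttributeError.
2. `except KeyError` does not match AttributeError; skipped.
3. `except IndexError` does not match AttributeError; skipped.
4. `except AttributeError` matches → res = 147.
Result: 147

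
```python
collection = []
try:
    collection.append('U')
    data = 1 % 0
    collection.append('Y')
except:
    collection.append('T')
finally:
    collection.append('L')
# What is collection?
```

Step-by-step execution trace:
1. try: `collection.append('U')` → collection = ['U'].
2. `data = 1 % 0` raises ZeroDivisionError; `collection.append('Y')` is not reached.
3. bare `except` matches → `collection.append('T')` → collection = ['U', 'T'].
4. finally always runs: `collection.append('L')` → collection = ['U', 'T', 'L'].
Result: ['U', 'T', 'L']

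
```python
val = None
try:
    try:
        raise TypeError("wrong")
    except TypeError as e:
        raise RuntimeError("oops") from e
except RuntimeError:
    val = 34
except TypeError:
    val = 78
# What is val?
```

Step-by-step execution trace:
1. Inner try raises TypeError; inner `except TypeError as e` catches it.
2. `raise RuntimeError(...) from e` raises RuntimeError (TypeError is attached as __cause__, but only RuntimeError is active).
3. Outer `except RuntimeError` matches → val = 34.
4. `except TypeError` is not reached.
Result: 34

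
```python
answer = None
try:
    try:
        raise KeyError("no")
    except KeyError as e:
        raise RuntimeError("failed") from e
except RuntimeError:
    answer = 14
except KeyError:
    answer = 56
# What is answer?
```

Step-by-step execution trace:
1. Inner try raises KeyError; inner `except KeyError as e` catches it.
2. `raise RuntimeError(...) from e` raises RuntimeError (KeyError is attached as __cause__, but only RuntimeError is active).
3. Outer `except RuntimeError` matches → answer = 14.
4. `except KeyError` is not reached.
Result: 14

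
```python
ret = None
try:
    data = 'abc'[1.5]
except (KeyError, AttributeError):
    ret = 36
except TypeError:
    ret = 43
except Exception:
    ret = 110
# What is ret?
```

Step-by-step execution trace:
1. `data = 'abc'[1.5]` raises TypeError.
2. `except (KeyError, AttributeError)` does not match TypeError; skipped.
3. `except TypeError` matches (exact type match) → ret = 43.
4. `except Exception` is not reached.
Result: 43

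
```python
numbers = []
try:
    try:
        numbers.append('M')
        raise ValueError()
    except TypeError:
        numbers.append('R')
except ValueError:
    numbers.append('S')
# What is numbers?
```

Step-by-step execution trace:
1. Inner try: `numbers.append('M')` → numbers = ['M'].
2. `raise ValueError()` raises ValueError.
3. Inner `except TypeError` does not match ValueError; exception propagates to outer try.
4. Outer `except ValueError` matches → `numbers.append('S')` → numbers = ['M', 'S'].
Result: ['M', 'S']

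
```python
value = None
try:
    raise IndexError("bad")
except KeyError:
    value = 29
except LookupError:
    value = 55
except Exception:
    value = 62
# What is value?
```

Step-by-step execution trace:
1. `raise IndexError(...)` raises IndexError.
2. `except KeyError` does not match (IndexError is not a subclass of KeyError); skipped.
3. `except LookupError` matches (IndexError is a subclass of LookupError) → value = 55.
4. `except Exception` is not reached.
Result: 55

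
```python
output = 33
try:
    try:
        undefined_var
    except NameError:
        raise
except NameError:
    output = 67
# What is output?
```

Step-by-step execution trace:
1. Inner try: `undefined_var` raises NameError.
2. Inner `except NameError` matches; bare `raise` re-raises the same NameError.
3. Outer `except NameError` matches → output = 67.
Result: 67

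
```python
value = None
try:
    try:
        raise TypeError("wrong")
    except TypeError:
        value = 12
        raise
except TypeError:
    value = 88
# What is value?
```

Step-by-step execution trace:
1. Inner try: `raise TypeError("wrong")` raises TypeError.
2. Inner `except TypeError` matches → value = 12.
3. bare `raise` re-raises the same TypeError.
4. Outer `except TypeError` matches → value = 88.
Result: 88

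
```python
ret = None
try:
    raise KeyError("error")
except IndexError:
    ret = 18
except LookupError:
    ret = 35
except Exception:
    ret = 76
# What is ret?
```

Step-by-step execution trace:
1. `raise KeyError(...)` raises KeyError.
2. `except IndexError` does not match (KeyError is not a subclass of IndexError); skipped.
3. `except LookupError` matches (KeyError is a subclass of LookupError) → ret = 35.
4. `except Exception` is not reached.
Result: 35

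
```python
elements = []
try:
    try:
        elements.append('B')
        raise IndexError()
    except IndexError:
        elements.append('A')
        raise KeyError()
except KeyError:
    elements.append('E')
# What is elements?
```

Step-by-step execution trace:
1. Inner try: `elements.append('B')` → elements = ['B'].
2. `raise IndexError()` raises IndexError.
3. Inner `except IndexError` matches → `elements.append('A')` → elements = ['B', 'A'].
4. `raise KeyError()` raises KeyError; propagates to outer try.
5. Outer `except KeyError` matches → `elements.append('E')` → elements = ['B', 'A', 'E'].
Result: ['B', 'A', 'E']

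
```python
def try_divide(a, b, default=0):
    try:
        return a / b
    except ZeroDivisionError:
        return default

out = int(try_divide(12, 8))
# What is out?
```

Step-by-step execution trace:
1. `try_divide(12, 8)` enters try: `return 12 / 8` → returns 1.5. No exception raised.
2. `except ZeroDivisionError` is skipped.
3. `int(1.5)` → 1 → out = 1.
Result: 1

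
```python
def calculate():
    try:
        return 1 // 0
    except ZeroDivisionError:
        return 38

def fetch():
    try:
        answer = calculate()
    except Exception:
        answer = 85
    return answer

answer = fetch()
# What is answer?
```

Step-by-step execution trace:
1. `fetch()` calls `calculate()`.
2. In calculate: `1 // 0` raises ZeroDivisionError; `except ZeroDivisionError` catches it → returns 38.
3. In fetch: `answer = calculate()` → answer = 38. No exception reaches fetch.
4. `except Exception` is skipped; fetch returns 38.
5. answer = 38.
Result: 38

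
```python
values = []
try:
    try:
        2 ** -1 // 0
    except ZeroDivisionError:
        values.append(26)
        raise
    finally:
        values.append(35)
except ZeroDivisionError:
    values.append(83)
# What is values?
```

Step-by-step execution trace:
1. Inner try: `2 ** -1 // 0` raises ZeroDivisionError.
2. Inner `except ZeroDivisionError` matches → `values.append(26)` → values = [26].
3. bare `raise` re-raises ZeroDivisionError.
4. Inner `finally` runs during unwinding: `values.append(35)` → values = [26, 35].
5. Outer `except ZeroDivisionError` matches → `values.append(83)` → values = [26, 35, 83].
Result: [26, 35, 83]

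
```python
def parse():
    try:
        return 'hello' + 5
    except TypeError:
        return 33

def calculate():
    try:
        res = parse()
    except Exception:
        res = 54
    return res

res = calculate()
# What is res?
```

Step-by-step execution trace:
1. `calculate()` calls `parse()`.
2. In parse: `'hello' + 5` raises TypeError; `except TypeError` catches it → returns 33.
3. In calculate: `res = parse()` → res = 33. No exception reaches calculate.
4. `except Exception` is skipped; calculate returns 33.
5. res = 33.
Result: 33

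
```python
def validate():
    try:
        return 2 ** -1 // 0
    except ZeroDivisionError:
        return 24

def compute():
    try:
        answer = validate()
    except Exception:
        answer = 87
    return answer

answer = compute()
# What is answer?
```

Step-by-step execution trace:
1. `compute()` calls `validate()`.
2. In validate: `2 ** -1 // 0` raises ZeroDivisionError; `except ZeroDivisionError` catches it → returns 24.
3. In compute: `answer = validate()` → answer = 24. No exception reaches compute.
4. `except Exception` is skipped; compute returns 24.
5. answer = 24.
Result: 24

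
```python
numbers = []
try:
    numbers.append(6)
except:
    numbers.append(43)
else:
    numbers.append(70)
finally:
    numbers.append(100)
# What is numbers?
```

Step-by-step execution trace:
1. try: `numbers.append(6)` → numbers = [6]. No exception raised.
2. `except` is skipped.
3. `else` runs: `numbers.append(70)` → numbers = [6, 70].
4. `finally` always runs: `numbers.append(100)` → numbers = [6, 70, 100].
Result: [6, 70, 100]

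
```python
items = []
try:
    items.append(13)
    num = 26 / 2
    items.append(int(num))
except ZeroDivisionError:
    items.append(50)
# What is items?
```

Step-by-step execution trace:
1. try: `items.append(13)` → items = [13].
2. `num = 26 / 2` → num = 13.0. No exception raised.
3. `items.append(int(num))` → items = [13, 13].
4. `except ZeroDivisionError` is skipped (no exception was raised).
Result: [13, 13]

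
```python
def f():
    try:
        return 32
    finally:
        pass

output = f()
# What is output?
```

Step-by-step execution trace:
1. `f()` enters try: `return 32` sets pending return value 32.
2. Before returning, `finally: pass` runs (no effect).
3. f() returns 32 → output = 32.
Result: 32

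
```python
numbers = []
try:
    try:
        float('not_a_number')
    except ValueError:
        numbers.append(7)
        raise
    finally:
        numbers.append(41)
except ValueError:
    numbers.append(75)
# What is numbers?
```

Step-by-step execution trace:
1. Inner try: `float('not_a_number')` raises ValueError.
2. Inner `except ValueError` matches → `numbers.append(7)` → numbers = [7].
3. bare `raise` re-raises ValueError.
4. Inner `finally` runs during unwinding: `numbers.append(41)` → numbers = [7, 41].
5. Outer `except ValueError` matches → `numbers.append(75)` → numbers = [7, 41, 75].
Result: [7, 41, 75]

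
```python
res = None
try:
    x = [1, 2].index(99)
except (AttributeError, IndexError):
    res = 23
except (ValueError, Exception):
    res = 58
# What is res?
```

Step-by-step execution trace:
1. `x = [1, 2].index(99)` raises ValueError.
2. `except (AttributeError, IndexError)` does not match ValueError; skipped.
3. `except (ValueError, Exception)` matches (ValueError is in the tuple) → res = 58.
Result: 58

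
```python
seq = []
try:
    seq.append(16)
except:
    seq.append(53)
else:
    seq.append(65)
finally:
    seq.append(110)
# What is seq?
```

Step-by-step execution trace:
1. try: `seq.append(16)` → seq = [16]. No exception raised.
2. `except` is skipped.
3. `else` runs: `seq.append(65)` → seq = [16, 65].
4. `finally` always runs: `seq.append(110)` → seq = [16, 65, 110].
Result: [16, 65, 110]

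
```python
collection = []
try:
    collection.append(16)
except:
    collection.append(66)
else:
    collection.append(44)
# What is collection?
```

Step-by-step execution trace:
1. try: `collection.append(16)` → collection = [16]. No exception raised.
2. `except` is skipped.
3. `else` runs (try completed without exception): `collection.append(44)` → collection = [16, 44].
Result: [16, 44]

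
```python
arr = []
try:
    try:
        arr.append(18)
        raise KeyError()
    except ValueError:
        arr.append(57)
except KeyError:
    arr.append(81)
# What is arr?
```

Step-by-step execution trace:
1. Inner try: `arr.append(18)` → arr = [18].
2. `raise KeyError()` raises KeyError.
3. Inner `except ValueError` does not match KeyError; exception propagates to outer try.
4. Outer `except KeyError` matches → `arr.append(81)` → arr = [18, 81].
Result: [18, 81]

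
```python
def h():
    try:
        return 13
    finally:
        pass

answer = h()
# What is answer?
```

Step-by-step execution trace:
1. `h()` enters try: `return 13` sets pending return value 13.
2. Before returning, `finally: pass` runs (no effect).
3. h() returns 13 → answer = 13.
Result: 13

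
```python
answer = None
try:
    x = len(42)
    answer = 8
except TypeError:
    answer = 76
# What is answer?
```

Step-by-step execution trace:
1. `x = len(42)` raises TypeError.
2. `answer = 8` is not reached.
3. `except TypeError` matches → answer = 76.
Result: 76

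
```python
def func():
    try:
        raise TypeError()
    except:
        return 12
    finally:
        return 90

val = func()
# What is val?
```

Step-by-step execution trace:
1. `func()` enters try: `raise TypeError()` raises TypeError.
2. bare `except` matches → `return 12` sets pending return value 12.
3. Before returning, `finally: return 90` runs and overrides the pending return.
4. func() returns 90 → val = 90.
Result: 90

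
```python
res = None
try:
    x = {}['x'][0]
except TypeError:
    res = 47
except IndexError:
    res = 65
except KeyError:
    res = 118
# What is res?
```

Step-by-step execution trace:
1. `x = {}['x'][0]` raises KeyError.
2. `except TypeError` does not match KeyError; skipped.
3. `except IndexError` does not match KeyError; skipped.
4. `except KeyError` matches → res = 118.
Result: 118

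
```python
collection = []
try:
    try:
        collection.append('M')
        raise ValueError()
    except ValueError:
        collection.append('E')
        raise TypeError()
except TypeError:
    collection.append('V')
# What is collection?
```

Step-by-step execution trace:
1. Inner try: `collection.append('M')` → collection = ['M'].
2. `raise ValueError()` raises ValueError.
3. Inner `except ValueError` matches → `collection.append('E')` → collection = ['M', 'E'].
4. `raise TypeError()` raises TypeError; propagates to outer try.
5. Outer `except TypeError` matches → `collection.append('V')` → collection = ['M', 'E', 'V'].
Result: ['M', 'E', 'V']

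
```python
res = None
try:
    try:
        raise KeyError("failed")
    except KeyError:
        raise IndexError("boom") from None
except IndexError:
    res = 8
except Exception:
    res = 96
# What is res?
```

Step-by-step execution trace:
1. Inner try raises KeyError; inner `except KeyError` catches it.
2. `raise IndexError(...) from None` raises IndexError (from None suppresses __context__, but the active exception is still IndexError).
3. Outer `except IndexError` matches → res = 8.
4. `except Exception` is not reached.
Result: 8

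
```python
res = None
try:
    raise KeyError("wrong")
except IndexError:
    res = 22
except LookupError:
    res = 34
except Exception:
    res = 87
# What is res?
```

Step-by-step execution trace:
1. `raise KeyError(...)` raises KeyError.
2. `except IndexError` does not match (KeyError is not a subclass of IndexError); skipped.
3. `except LookupError` matches (KeyError is a subclass of LookupError) → res = 34.
4. `except Exception` is not reached.
Result: 34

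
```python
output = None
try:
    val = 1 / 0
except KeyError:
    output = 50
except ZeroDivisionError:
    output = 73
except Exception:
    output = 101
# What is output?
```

Step-by-step execution trace:
1. `val = 1 / 0` raises ZeroDivisionError.
2. `except KeyError` does not match ZeroDivisionError; skipped.
3. `except ZeroDivisionError` matches → output = 73.
4. Remaining except clauses are skipped.
Result: 73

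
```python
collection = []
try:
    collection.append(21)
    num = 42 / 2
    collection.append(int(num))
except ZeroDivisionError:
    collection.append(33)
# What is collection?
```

Step-by-step execution trace:
1. try: `collection.append(21)` → collection = [21].
2. `num = 42 / 2` → num = 21.0. No exception raised.
3. `collection.append(int(num))` → collection = [21, 21].
4. `except ZeroDivisionError` is skipped (no exception was raised).
Result: [21, 21]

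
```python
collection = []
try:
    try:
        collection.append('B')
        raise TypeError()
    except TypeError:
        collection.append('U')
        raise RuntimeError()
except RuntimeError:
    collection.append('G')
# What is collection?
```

Step-by-step execution trace:
1. Inner try: `collection.append('B')` → collection = ['B'].
2. `raise TypeError()` raises TypeError.
3. Inner `except TypeError` matches → `collection.append('U')` → collection = ['B', 'U'].
4. `raise RuntimeError()` raises RuntimeError; propagates to outer try.
5. Outer `except RuntimeError` matches → `collection.append('G')` → collection = ['B', 'U', 'G'].
Result: ['B', 'U', 'G']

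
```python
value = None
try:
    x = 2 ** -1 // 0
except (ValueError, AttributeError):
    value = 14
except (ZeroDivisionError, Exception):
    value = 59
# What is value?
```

Step-by-step execution trace:
1. `x = 2 ** -1 // 0` raises ZeroDivisionError.
2. `except (ValueError, AttributeError)` does not match ZeroDivisionError; skipped.
3. `except (ZeroDivisionError, Exception)` matches (ZeroDivisionError is in the tuple) → value = 59.
Result: 59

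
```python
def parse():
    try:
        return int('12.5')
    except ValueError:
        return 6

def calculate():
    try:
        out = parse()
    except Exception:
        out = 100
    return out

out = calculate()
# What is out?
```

Step-by-step execution trace:
1. `calculate()` calls `parse()`.
2. In parse: `int('12.5')` raises ValueError; `except ValueError` catches it → returns 6.
3. In calculate: `out = parse()` → out = 6. No exception reaches calculate.
4. `except Exception` is skipped; calculate returns 6.
5. out = 6.
Result: 6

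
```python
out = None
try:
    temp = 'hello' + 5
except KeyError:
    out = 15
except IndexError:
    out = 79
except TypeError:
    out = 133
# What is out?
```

Step-by-step execution trace:
1. `temp = 'hello' + 5` raises TypeError.
2. `except KeyError` does not match TypeError; skipped.
3. `except IndexError` does not match TypeError; skipped.
4. `except TypeError` matches → out = 133.
Result: 133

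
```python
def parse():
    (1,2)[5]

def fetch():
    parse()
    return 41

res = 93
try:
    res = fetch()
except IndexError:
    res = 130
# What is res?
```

Step-by-step execution trace:
1. res starts at 93.
2. try: `fetch()` calls `parse()`.
3. `parse()` evaluates `(1,2)[5]`, which raises IndexError; it propagates through fetch (uncaught).
4. `return 41` in fetch is not reached; the assignment to res does not complete.
5. `except IndexError` matches → res = 130.
Result: 130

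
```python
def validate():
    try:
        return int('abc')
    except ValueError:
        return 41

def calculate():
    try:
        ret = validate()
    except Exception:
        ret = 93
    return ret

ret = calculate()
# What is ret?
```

Step-by-step execution trace:
1. `calculate()` calls `validate()`.
2. In validate: `int('abc')` raises ValueError; `except ValueError` catches it → returns 41.
3. In calculate: `ret = validate()` → ret = 41. No exception reaches calculate.
4. `except Exception` is skipped; calculate returns 41.
5. ret = 41.
Result: 41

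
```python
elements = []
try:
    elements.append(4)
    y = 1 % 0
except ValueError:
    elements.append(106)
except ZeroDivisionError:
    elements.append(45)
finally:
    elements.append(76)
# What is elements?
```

Step-by-step execution trace:
1. try: `elements.append(4)` → elements = [4].
2. `y = 1 % 0` raises ZeroDivisionError.
3. `except ValueError` does not match ZeroDivisionError; skipped.
4. `except ZeroDivisionError` matches → `elements.append(45)` → elements = [4, 45].
5. finally always runs: `elements.append(76)` → elements = [4, 45, 76].
Result: [4, 45, 76]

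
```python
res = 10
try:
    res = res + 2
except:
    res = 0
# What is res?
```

Step-by-step execution trace:
1. res starts at 10.
2. try: `res = res + 2` → res = 12. No exception raised.
3. `except` is skipped.
Result: 12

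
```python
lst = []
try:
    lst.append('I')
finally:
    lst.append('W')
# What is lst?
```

Step-by-step execution trace:
1. try: `lst.append('I')` → lst = ['I'].
2. The try body completes without raising.
3. finally always runs: `lst.append('W')` → lst = ['I', 'W'].
Result: ['I', 'W']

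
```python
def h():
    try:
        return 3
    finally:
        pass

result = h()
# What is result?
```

Step-by-step execution trace:
1. `h()` enters try: `return 3` sets pending return value 3.
2. Before returning, `finally: pass` runs (no effect).
3. h() returns 3 → result = 3.
Result: 3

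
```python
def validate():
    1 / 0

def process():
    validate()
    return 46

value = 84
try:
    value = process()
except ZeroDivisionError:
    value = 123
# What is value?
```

Step-by-step execution trace:
1. value starts at 84.
2. try: `process()` calls `validate()`.
3. `validate()` evaluates `1 / 0`, which raises ZeroDivisionError; it propagates through process (uncaught).
4. `return 46` in process is not reached; the assignment to value does not complete.
5. `except ZeroDivisionError` matches → value = 123.
Result: 123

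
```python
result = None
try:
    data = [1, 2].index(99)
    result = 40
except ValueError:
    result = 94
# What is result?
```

Step-by-step execution trace:
1. `data = [1, 2].index(99)` raises ValueError.
2. `result = 40` is not reached.
3. `except ValueError` matches → result = 94.
Result: 94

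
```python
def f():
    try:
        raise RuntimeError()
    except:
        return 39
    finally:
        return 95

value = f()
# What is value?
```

Step-by-step execution trace:
1. `f()` enters try: `raise RuntimeError()` raises RuntimeError.
2. bare `except` matches → `return 39` sets pending return value 39.
3. Before returning, `finally: return 95` runs and overrides the pending return.
4. f() returns 95 → value = 95.
Result: 95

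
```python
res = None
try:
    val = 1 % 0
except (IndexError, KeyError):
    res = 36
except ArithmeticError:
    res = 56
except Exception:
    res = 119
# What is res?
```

Step-by-step execution trace:
1. `val = 1 % 0` raises ZeroDivisionError.
2. `except (IndexError, KeyError)` does not match ZeroDivisionError; skipped.
3. `except ArithmeticError` matches (ZeroDivisionError is a subclass of ArithmeticError) → res = 56.
4. `except Exception` is not reached.
Result: 56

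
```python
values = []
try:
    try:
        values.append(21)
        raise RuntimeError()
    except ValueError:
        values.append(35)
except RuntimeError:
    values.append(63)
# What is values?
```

Step-by-step execution trace:
1. Inner try: `values.append(21)` → values = [21].
2. `raise RuntimeError()` raises RuntimeError.
3. Inner `except ValueError` does not match RuntimeError; exception propagates to outer try.
4. Outer `except RuntimeError` matches → `values.append(63)` → values = [21, 63].
Result: [21, 63]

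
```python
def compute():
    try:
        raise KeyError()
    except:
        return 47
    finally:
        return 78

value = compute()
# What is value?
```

Step-by-step execution trace:
1. `compute()` enters try: `raise KeyError()` raises KeyError.
2. bare `except` matches → `return 47` sets pending return value 47.
3. Before returning, `finally: return 78` runs and overrides the pending return.
4. compute() returns 78 → value = 78.
Result: 78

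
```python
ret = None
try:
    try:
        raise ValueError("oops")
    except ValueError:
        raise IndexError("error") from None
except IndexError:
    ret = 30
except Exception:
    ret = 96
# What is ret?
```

Step-by-step execution trace:
1. Inner try raises ValueError; inner `except ValueError` catches it.
2. `raise IndexError(...) from None` raises IndexError (from None suppresses __context__, but the active exception is still IndexError).
3. Outer `except IndexError` matches → ret = 30.
4. `except Exception` is not reached.
Result: 30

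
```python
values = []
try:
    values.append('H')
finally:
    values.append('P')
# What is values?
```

Step-by-step execution trace:
1. try: `values.append('H')` → values = ['H'].
2. The try body completes without raising.
3. finally always runs: `values.append('P')` → values = ['H', 'P'].
Result: ['H', 'P']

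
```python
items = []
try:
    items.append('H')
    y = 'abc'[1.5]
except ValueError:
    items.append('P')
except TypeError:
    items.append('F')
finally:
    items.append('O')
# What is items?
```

Step-by-step execution trace:
1. try: `items.append('H')` → items = ['H'].
2. `y = 'abc'[1.5]` raises TypeError.
3. `except ValueError` does not match TypeError; skipped.
4. `except TypeError` matches → `items.append('F')` → items = ['H', 'F'].
5. finally always runs: `items.append('O')` → items = ['H', 'F', 'O'].
Result: ['H', 'F', 'O']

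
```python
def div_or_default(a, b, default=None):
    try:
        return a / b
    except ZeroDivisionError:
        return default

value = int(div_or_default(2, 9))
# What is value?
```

Step-by-step execution trace:
1. `div_or_default(2, 9)` enters try: `return 2 / 9` → returns 0.2222222222222222. No exception raised.
2. `except ZeroDivisionError` is skipped.
3. `int(0.2222222222222222)` → 0 → value = 0.
Result: 0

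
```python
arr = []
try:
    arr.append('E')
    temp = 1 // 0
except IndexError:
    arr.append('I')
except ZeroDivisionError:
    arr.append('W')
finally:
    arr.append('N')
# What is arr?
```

Step-by-step execution trace:
1. try: `arr.append('E')` → arr = ['E'].
2. `temp = 1 // 0` raises ZeroDivisionError.
3. `except IndexError` does not match ZeroDivisionError; skipped.
4. `except ZeroDivisionError` matches → `arr.append('W')` → arr = ['E', 'W'].
5. finally always runs: `arr.append('N')` → arr = ['E', 'W', 'N'].
Result: ['E', 'W', 'N']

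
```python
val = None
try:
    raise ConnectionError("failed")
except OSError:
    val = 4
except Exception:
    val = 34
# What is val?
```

Step-by-step execution trace:
1. `raise ConnectionError(...)` raises ConnectionError.
2. `except OSError` matches (ConnectionError is a subclass of OSError) → val = 4.
3. `except Exception` is not reached.
Result: 4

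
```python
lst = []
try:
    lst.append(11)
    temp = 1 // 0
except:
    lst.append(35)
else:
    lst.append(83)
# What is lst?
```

Step-by-step execution trace:
1. try: `lst.append(11)` → lst = [11].
2. `temp = 1 // 0` raises ZeroDivisionError.
3. bare `except` matches → `lst.append(35)` → lst = [11, 35].
4. `else` is skipped (an exception was raised).
Result: [11, 35]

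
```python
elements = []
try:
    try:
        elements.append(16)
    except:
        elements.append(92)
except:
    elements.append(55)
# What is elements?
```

Step-by-step execution trace:
1. Inner try: `elements.append(16)` → elements = [16]. No exception raised.
2. Inner `except` is skipped.
3. Inner try completes normally; outer `except` is skipped.
Result: [16]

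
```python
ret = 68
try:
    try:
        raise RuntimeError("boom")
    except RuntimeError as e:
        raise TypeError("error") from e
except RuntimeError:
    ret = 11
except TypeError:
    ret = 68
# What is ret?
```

Step-by-step execution trace:
1. Inner try raises RuntimeError; inner `except RuntimeError as e` catches it.
2. `raise TypeError(...) from e` raises TypeError (RuntimeError is attached as __cause__, but only TypeError is active).
3. Outer `except RuntimeError` does not match TypeError; skipped.
4. Outer `except TypeError` matches → ret = 68.
Result: 68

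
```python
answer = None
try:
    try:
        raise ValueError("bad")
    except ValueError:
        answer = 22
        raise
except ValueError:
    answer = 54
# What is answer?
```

Step-by-step execution trace:
1. Inner try: `raise ValueError("bad")` raises ValueError.
2. Inner `except ValueError` matches → answer = 22.
3. bare `raise` re-raises the same ValueError.
4. Outer `except ValueError` matches → answer = 54.
Result: 54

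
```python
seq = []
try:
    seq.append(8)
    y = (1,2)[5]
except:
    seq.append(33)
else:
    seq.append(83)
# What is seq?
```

Step-by-step execution trace:
1. try: `seq.append(8)` → seq = [8].
2. `y = (1,2)[5]` raises IndexError.
3. bare `except` matches → `seq.append(33)` → seq = [8, 33].
4. `else` is skipped (an exception was raised).
Result: [8, 33]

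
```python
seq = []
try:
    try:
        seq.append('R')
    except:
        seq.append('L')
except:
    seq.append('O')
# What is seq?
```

Step-by-step execution trace:
1. Inner try: `seq.append('R')` → seq = ['R']. No exception raised.
2. Inner `except` is skipped.
3. Inner try completes normally; outer `except` is skipped.
Result: ['R']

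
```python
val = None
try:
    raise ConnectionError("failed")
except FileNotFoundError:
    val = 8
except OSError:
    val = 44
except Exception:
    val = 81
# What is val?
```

Step-by-step execution trace:
1. `raise ConnectionError(...)` raises ConnectionError.
2. `except FileNotFoundError` does not match (ConnectionError is not a subclass of FileNotFoundError); skipped.
3. `except OSError` matches (ConnectionError is a subclass of OSError) → val = 44.
4. `except Exception` is not reached.
Result: 44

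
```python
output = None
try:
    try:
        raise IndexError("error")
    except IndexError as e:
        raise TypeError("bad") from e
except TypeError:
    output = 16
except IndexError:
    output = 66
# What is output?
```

Step-by-step execution trace:
1. Inner try raises IndexError; inner `except IndexError as e` catches it.
2. `raise TypeError(...) from e` raises TypeError (IndexError is attached as __cause__, but only TypeError is active).
3. Outer `except TypeError` matches → output = 16.
4. `except IndexError` is not reached.
Result: 16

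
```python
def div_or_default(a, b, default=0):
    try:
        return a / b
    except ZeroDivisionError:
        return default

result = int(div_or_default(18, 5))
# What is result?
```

Step-by-step execution trace:
1. `div_or_default(18, 5)` enters try: `return 18 / 5` → returns 3.6. No exception raised.
2. `except ZeroDivisionError` is skipped.
3. `int(3.6)` → 3 → result = 3.
Result: 3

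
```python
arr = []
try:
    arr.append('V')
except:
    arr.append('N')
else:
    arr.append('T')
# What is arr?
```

Step-by-step execution trace:
1. try: `arr.append('V')` → arr = ['V']. No exception raised.
2. `except` is skipped.
3. `else` runs (try completed without exception): `arr.append('T')` → arr = ['V', 'T'].
Result: ['V', 'T']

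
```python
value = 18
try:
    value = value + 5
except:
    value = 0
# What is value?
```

Step-by-step execution trace:
1. value starts at 18.
2. try: `value = value + 5` → value = 23. No exception raised.
3. `except` is skipped.
Result: 23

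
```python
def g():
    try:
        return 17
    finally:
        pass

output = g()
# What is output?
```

Step-by-step execution trace:
1. `g()` enters try: `return 17` sets pending return value 17.
2. Before returning, `finally: pass` runs (no effect).
3. g() returns 17 → output = 17.
Result: 17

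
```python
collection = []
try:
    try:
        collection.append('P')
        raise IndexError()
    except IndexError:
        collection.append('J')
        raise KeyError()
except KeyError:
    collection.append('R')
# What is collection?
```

Step-by-step execution trace:
1. Inner try: `collection.append('P')` → collection = ['P'].
2. `raise IndexError()` raises IndexError.
3. Inner `except IndexError` matches → `collection.append('J')` → collection = ['P', 'J'].
4. `raise KeyError()` raises KeyError; propagates to outer try.
5. Outer `except KeyError` matches → `collection.append('R')` → collection = ['P', 'J', 'R'].
Result: ['P', 'J', 'R']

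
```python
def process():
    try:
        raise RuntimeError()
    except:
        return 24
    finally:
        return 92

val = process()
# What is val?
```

Step-by-step execution trace:
1. `process()` enters try: `raise RuntimeError()` raises RuntimeError.
2. bare `except` matches → `return 24` sets pending return value 24.
3. Before returning, `finally: return 92` runs and overrides the pending return.
4. process() returns 92 → val = 92.
Result: 92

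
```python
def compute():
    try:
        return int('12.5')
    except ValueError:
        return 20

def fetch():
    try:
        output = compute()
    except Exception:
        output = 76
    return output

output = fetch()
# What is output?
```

Step-by-step execution trace:
1. `fetch()` calls `compute()`.
2. In compute: `int('12.5')` raises ValueError; `except ValueError` catches it → returns 20.
3. In fetch: `output = compute()` → output = 20. No exception reaches fetch.
4. `except Exception` is skipped; fetch returns 20.
5. output = 20.
Result: 20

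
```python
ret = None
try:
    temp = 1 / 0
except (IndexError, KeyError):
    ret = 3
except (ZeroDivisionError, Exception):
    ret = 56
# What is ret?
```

Step-by-step execution trace:
1. `temp = 1 / 0` raises ZeroDivisionError.
2. `except (IndexError, KeyError)` does not match ZeroDivisionError; skipped.
3. `except (ZeroDivisionError, Exception)` matches (ZeroDivisionError is in the tuple) → ret = 56.
Result: 56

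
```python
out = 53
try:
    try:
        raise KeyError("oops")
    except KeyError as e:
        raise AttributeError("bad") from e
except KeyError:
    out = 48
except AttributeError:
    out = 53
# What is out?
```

Step-by-step execution trace:
1. Inner try raises KeyError; inner `except KeyError as e` catches it.
2. `raise AttributeError(...) from e` raises AttributeError (KeyError is attached as __cause__, but only AttributeError is active).
3. Outer `except KeyError` does not match AttributeError; skipped.
4. Outer `except AttributeError` matches → out = 53.
Result: 53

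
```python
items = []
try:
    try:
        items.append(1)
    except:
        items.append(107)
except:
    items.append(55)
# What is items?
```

Step-by-step execution trace:
1. Inner try: `items.append(1)` → items = [1]. No exception raised.
2. Inner `except` is skipped.
3. Inner try completes normally; outer `except` is skipped.
Result: [1]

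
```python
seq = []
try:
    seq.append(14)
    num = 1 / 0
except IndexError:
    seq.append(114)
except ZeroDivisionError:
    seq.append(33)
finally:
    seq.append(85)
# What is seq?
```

Step-by-step execution trace:
1. try: `seq.append(14)` → seq = [14].
2. `num = 1 / 0` raises ZeroDivisionError.
3. `except IndexError` does not match ZeroDivisionError; skipped.
4. `except ZeroDivisionError` matches → `seq.append(33)` → seq = [14, 33].
5. finally always runs: `seq.append(85)` → seq = [14, 33, 85].
Result: [14, 33, 85]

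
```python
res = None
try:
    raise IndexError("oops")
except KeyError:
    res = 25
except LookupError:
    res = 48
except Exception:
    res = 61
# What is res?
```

Step-by-step execution trace:
1. `raise IndexError(...)` raises IndexError.
2. `except KeyError` does not match (IndexError is not a subclass of KeyError); skipped.
3. `except LookupError` matches (IndexError is a subclass of LookupError) → res = 48.
4. `except Exception` is not reached.
Result: 48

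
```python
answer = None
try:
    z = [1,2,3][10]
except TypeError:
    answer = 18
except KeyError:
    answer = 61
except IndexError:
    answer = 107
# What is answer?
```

Step-by-step execution trace:
1. `z = [1,2,3][10]` raises IndexError.
2. `except TypeError` does not match IndexError; skipped.
3. `except KeyError` does not match IndexError; skipped.
4. `except IndexError` matches → answer = 107.
Result: 107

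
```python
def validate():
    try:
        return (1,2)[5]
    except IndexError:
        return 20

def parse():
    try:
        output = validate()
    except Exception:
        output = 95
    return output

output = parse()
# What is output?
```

Step-by-step execution trace:
1. `parse()` calls `validate()`.
2. In validate: `(1,2)[5]` raises IndexError; `except IndexError` catches it → returns 20.
3. In parse: `output = validate()` → output = 20. No exception reaches parse.
4. `except Exception` is skipped; parse returns 20.
5. output = 20.
Result: 20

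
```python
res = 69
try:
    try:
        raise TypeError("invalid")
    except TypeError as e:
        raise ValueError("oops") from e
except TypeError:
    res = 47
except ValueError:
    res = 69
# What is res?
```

Step-by-step execution trace:
1. Inner try raises TypeError; inner `except TypeError as e` catches it.
2. `raise ValueError(...) from e` raises ValueError (TypeError is attached as __cause__, but only ValueError is active).
3. Outer `except TypeError` does not match ValueError; skipped.
4. Outer `except ValueError` matches → res = 69.
Result: 69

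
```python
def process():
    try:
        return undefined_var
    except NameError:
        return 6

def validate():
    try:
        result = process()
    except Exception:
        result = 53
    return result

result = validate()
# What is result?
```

Step-by-step execution trace:
1. `validate()` calls `process()`.
2. In process: `undefined_var` raises NameError; `except NameError` catches it → returns 6.
3. In validate: `result = process()` → result = 6. No exception reaches validate.
4. `except Exception` is skipped; validate returns 6.
5. result = 6.
Result: 6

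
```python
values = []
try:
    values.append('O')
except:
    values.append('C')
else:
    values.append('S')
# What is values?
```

Step-by-step execution trace:
1. try: `values.append('O')` → values = ['O']. No exception raised.
2. `except` is skipped.
3. `else` runs (try completed without exception): `values.append('S')` → values = ['O', 'S'].
Result: ['O', 'S']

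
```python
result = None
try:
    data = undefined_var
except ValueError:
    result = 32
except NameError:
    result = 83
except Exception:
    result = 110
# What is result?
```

Step-by-step execution trace:
1. `data = undefined_var` raises NameError.
2. `except ValueError` does not match NameError; skipped.
3. `except NameError` matches → result = 83.
4. Remaining except clauses are skipped.
Result: 83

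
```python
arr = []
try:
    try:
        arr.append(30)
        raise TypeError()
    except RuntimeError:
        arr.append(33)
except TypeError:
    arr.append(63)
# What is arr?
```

Step-by-step execution trace:
1. Inner try: `arr.append(30)` → arr = [30].
2. `raise TypeError()` raises TypeError.
3. Inner `except RuntimeError` does not match TypeError; exception propagates to outer try.
4. Outer `except TypeError` matches → `arr.append(63)` → arr = [30, 63].
Result: [30, 63]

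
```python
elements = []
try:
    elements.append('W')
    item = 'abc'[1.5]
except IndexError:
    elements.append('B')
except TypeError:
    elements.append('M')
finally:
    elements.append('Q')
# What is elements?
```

Step-by-step execution trace:
1. try: `elements.append('W')` → elements = ['W'].
2. `item = 'abc'[1.5]` raises TypeError.
3. `except IndexError` does not match TypeError; skipped.
4. `except TypeError` matches → `elements.append('M')` → elements = ['W', 'M'].
5. finally always runs: `elements.append('Q')` → elements = ['W', 'M', 'Q'].
Result: ['W', 'M', 'Q']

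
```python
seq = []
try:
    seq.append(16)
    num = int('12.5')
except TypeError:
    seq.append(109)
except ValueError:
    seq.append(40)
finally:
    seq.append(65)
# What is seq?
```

Step-by-step execution trace:
1. try: `seq.append(16)` → seq = [16].
2. `num = int('12.5')` raises ValueError.
3. `except TypeError` does not match ValueError; skipped.
4. `except ValueError` matches → `seq.append(40)` → seq = [16, 40].
5. finally always runs: `seq.append(65)` → seq = [16, 40, 65].
Result: [16, 40, 65]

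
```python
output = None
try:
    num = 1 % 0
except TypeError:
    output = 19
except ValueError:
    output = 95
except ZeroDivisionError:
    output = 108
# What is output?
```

Step-by-step execution trace:
1. `num = 1 % 0` raises ZeroDivisionError.
2. `except TypeError` does not match ZeroDivisionError; skipped.
3. `except ValueError` does not match ZeroDivisionError; skipped.
4. `except ZeroDivisionError` matches → output = 108.
Result: 108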